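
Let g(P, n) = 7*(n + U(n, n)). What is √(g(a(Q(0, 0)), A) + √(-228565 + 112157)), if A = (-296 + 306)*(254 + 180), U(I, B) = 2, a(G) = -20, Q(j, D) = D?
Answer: √(30394 + 2*I*√29102) ≈ 174.34 + 0.9785*I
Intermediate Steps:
A = 4340 (A = 10*434 = 4340)
g(P, n) = 14 + 7*n (g(P, n) = 7*(n + 2) = 7*(2 + n) = 14 + 7*n)
√(g(a(Q(0, 0)), A) + √(-228565 + 112157)) = √((14 + 7*4340) + √(-228565 + 112157)) = √((14 + 30380) + √(-116408)) = √(30394 + 2*I*√29102)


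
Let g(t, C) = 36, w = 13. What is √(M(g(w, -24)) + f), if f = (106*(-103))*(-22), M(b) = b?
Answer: 2*√60058 ≈ 490.13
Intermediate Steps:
f = 240196 (f = -10918*(-22) = 240196)
√(M(g(w, -24)) + f) = √(36 + 240196) = √240232 = 2*√60058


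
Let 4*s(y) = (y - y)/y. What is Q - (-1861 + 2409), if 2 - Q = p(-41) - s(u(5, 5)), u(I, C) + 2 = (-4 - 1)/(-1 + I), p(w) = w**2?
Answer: -2227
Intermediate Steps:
u(I, C) = -2 - 5/(-1 + I) (u(I, C) = -2 + (-4 - 1)/(-1 + I) = -2 - 5/(-1 + I))
s(y) = 0 (s(y) = ((y - y)/y)/4 = (0/y)/4 = (1/4)*0 = 0)
Q = -1679 (Q = 2 - ((-41)**2 - 1*0) = 2 - (1681 + 0) = 2 - 1*1681 = 2 - 1681 = -1679)
Q - (-1861 + 2409) = -1679 - (-1861 + 2409) = -1679 - 1*548 = -1679 - 548 = -2227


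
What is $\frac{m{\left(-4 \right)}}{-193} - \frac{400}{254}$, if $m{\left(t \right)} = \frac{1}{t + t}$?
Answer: $- \frac{308673}{196088} \approx -1.5742$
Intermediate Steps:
$m{\left(t \right)} = \frac{1}{2 t}$
$\frac{m{\left(-4 \right)}}{-193} - \frac{400}{254} = \frac{\frac{1}{2} \frac{1}{-4}}{-193} - \frac{400}{254} = \frac{1}{2} \left(- \frac{1}{4}\right) \left(- \frac{1}{193}\right) - \frac{200}{127} = \left(- \frac{1}{8}\right) \left(- \frac{1}{193}\right) - \frac{200}{127} = \frac{1}{1544} - \frac{200}{127} = - \frac{308673}{196088}$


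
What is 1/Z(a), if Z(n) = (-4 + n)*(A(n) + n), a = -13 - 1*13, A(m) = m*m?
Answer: -1/19500 ≈ -5.1282e-5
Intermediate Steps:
A(m) = m²
a = -26 (a = -13 - 13 = -26)
Z(n) = (-4 + n)*(n + n²) (Z(n) = (-4 + n)*(n² + n) = (-4 + n)*(n + n²))
1/Z(a) = 1/(-26*(-4 + (-26)² - 3*(-26))) = 1/(-26*(-4 + 676 + 78)) = 1/(-26*750) = 1/(-19500) = -1/19500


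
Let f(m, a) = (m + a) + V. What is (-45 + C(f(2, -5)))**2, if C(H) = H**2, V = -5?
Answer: 361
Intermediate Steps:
f(m, a) = -5 + a + m (f(m, a) = (m + a) - 5 = (a + m) - 5 = -5 + a + m)
(-45 + C(f(2, -5)))**2 = (-45 + (-5 - 5 + 2)**2)**2 = (-45 + (-8)**2)**2 = (-45 + 64)**2 = 19**2 = 361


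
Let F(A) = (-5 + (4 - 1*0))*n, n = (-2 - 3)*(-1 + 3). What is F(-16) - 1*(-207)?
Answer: 217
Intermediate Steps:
n = -10 (n = -5*2 = -10)
F(A) = 10 (F(A) = (-5 + (4 - 1*0))*(-10) = (-5 + (4 + 0))*(-10) = (-5 + 4)*(-10) = -1*(-10) = 10)
F(-16) - 1*(-207) = 10 - 1*(-207) = 10 + 207 = 217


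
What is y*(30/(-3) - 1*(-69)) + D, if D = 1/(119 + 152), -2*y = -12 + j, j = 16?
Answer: -31977/271 ≈ -118.00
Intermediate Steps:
y = -2 (y = -(-12 + 16)/2 = -½*4 = -2)
D = 1/271 ≈ 0.0036900
y*(30/(-3) - 1*(-69)) + D = -2*(30/(-3) - 1*(-69)) + 1/271 = -2*(30*(-⅓) + 69) + 1/271 = -2*(-10 + 69) + 1/271 = -2*59 + 1/271 = -118 + 1/271 = -31977/271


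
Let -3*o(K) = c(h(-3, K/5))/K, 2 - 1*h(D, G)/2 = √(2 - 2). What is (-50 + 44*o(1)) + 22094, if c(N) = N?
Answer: 65956/3 ≈ 21985.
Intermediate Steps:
h(D, G) = 4 (h(D, G) = 4 - 2*√(2 - 2) = 4 - 2*√0 = 4 - 2*0 = 4 + 0 = 4)
o(K) = -4/(3*K)
(-50 + 44*o(1)) + 22094 = (-50 + 44*(-4/3/1)) + 22094 = (-50 + 44*(-4/3*1)) + 22094 = (-50 + 44*(-4/3)) + 22094 = (-50 - 176/3) + 22094 = -326/3 + 22094 = 65956/3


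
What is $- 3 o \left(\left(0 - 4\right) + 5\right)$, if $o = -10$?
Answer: $30$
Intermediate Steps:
$- 3 o \left(\left(0 - 4\right) + 5\right) = \left(-3\right) \left(-10\right) \left(\left(0 - 4\right) + 5\right) = 30 \left(-4 + 5\right) = 30 \cdot 1 = 30$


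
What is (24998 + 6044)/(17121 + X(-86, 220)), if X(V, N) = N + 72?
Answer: 2822/1583 ≈ 1.7827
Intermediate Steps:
X(V, N) = 72 + N
(24998 + 6044)/(17121 + X(-86, 220)) = (24998 + 6044)/(17121 + (72 + 220)) = 31042/(17121 + 292) = 31042/17413 = 31042*(1/17413) = 2822/1583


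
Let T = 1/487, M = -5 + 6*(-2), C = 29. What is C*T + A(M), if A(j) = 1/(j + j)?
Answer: 499/16558 ≈ 0.030136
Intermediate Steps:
M = -17 (M = -5 - 12 = -17)
A(j) = 1/(2*j)
T = 1/487 ≈ 0.0020534
C*T + A(M) = 29*(1/487) + (1/2)/(-17) = 29/487 + (1/2)*(-1/17) = 29/487 - 1/34 = 499/16558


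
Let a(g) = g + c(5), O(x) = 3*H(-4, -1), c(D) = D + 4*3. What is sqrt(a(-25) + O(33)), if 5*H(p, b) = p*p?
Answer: 2*sqrt(10)/5 ≈ 1.2649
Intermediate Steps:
H(p, b) = p**2/5 (H(p, b) = (p*p)/5 = p**2/5)
c(D) = 12 + D (c(D) = D + 12 = 12 + D)
O(x) = 48/5 (O(x) = 3*((1/5)*(-4)**2) = 3*((1/5)*16) = 3*(16/5) = 48/5)
a(g) = 17 + g (a(g) = g + (12 + 5) = g + 17 = 17 + g)
sqrt(a(-25) + O(33)) = sqrt((17 - 25) + 48/5) = sqrt(-8 + 48/5) = sqrt(8/5) = 2*sqrt(10)/5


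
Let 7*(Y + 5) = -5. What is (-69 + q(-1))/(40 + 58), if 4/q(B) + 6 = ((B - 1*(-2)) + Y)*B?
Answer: -649/882 ≈ -0.73583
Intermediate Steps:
Y = -40/7 (Y = -5 + (⅐)*(-5) = -5 - 5/7 = -40/7 ≈ -5.7143)
q(B) = 4/(-6 + B*(-26/7 + B)) (q(B) = 4/(-6 + ((B - 1*(-2)) - 40/7)*B) = 4/(-6 + ((B + 2) - 40/7)*B) = 4/(-6 + ((2 + B) - 40/7)*B) = 4/(-6 + (-26/7 + B)*B) = 4/(-6 + B*(-26/7 + B)))
(-69 + q(-1))/(40 + 58) = (-69 + 28/(-42 - 26*(-1) + 7*(-1)²))/(40 + 58) = (-69 + 28/(-42 + 26 + 7*1))/98 = (-69 + 28/(-42 + 26 + 7))*(1/98) = (-69 + 28/(-9))*(1/98) = (-69 + 28*(-⅑))*(1/98) = (-69 - 28/9)*(1/98) = -649/9*1/98 = -649/882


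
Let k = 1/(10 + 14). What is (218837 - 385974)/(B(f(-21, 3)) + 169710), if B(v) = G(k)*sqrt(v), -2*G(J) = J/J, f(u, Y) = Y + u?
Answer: -18909880180/19200989403 - 167137*I*sqrt(2)/19200989403 ≈ -0.98484 - 1.231e-5*I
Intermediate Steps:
k = 1/24 ≈ 0.041667
G(J) = -1/2 (G(J) = -J/(2*J) = -1/2*1 = -1/2)
B(v) = -sqrt(v)/2
(218837 - 385974)/(B(f(-21, 3)) + 169710) = (218837 - 385974)/(-sqrt(3 - 21)/2 + 169710) = -167137/(-3*I*sqrt(2)/2 + 169710) = -167137/(169710 - 3*I*sqrt(2)/2)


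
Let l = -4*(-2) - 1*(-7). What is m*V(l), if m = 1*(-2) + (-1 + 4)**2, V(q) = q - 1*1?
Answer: 98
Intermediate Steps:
l = 15 (l = 8 + 7 = 15)
V(q) = -1 + q (V(q) = q - 1 = -1 + q)
m = 7 (m = -2 + 3**2 = -2 + 9 = 7)
m*V(l) = 7*(-1 + 15) = 7*14 = 98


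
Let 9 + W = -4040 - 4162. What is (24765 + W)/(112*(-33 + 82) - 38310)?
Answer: -8277/16411 ≈ -0.50436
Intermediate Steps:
W = -8211 (W = -9 + (-4040 - 4162) = -9 - 8202 = -8211)
(24765 + W)/(112*(-33 + 82) - 38310) = (24765 - 8211)/(112*(-33 + 82) - 38310) = 16554/(112*49 - 38310) = 16554/(5488 - 38310) = 16554/(-32822) = 16554*(-1/32822) = -8277/16411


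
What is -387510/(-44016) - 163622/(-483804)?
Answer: 8111703083/887296536 ≈ 9.1420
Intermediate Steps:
-387510/(-44016) - 163622/(-483804) = -387510*(-1/44016) - 163622*(-1/483804) = 64585/7336 + 81811/241902 = 8111703083/887296536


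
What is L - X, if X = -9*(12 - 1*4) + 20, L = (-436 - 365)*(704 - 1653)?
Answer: 760201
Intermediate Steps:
L = 760149 (L = -801*(-949) = 760149)
X = -52 (X = -9*(12 - 4) + 20 = -9*8 + 20 = -72 + 20 = -52)
L - X = 760149 - 1*(-52) = 760149 + 52 = 760201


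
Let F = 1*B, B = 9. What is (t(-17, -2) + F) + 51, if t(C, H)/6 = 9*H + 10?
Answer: 12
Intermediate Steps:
F = 9 (F = 1*9 = 9)
t(C, H) = 60 + 54*H (t(C, H) = 6*(9*H + 10) = 6*(10 + 9*H) = 60 + 54*H)
(t(-17, -2) + F) + 51 = ((60 + 54*(-2)) + 9) + 51 = ((60 - 108) + 9) + 51 = (-48 + 9) + 51 = -39 + 51 = 12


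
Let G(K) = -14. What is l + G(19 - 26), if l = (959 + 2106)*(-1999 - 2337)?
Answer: -13289854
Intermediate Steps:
l = -13289840 (l = 3065*(-4336) = -13289840)
l + G(19 - 26) = -13289840 - 14 = -13289854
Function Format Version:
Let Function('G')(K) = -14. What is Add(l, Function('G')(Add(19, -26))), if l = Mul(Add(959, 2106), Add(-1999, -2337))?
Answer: -13289854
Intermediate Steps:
l = -13289840 (l = Mul(3065, -4336) = -13289840)
Add(l, Function('G')(Add(19, -26))) = Add(-13289840, -14) = -13289854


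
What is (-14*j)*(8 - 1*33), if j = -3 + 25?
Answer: 7700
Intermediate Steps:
j = 22
(-14*j)*(8 - 1*33) = (-14*22)*(8 - 1*33) = -308*(8 - 33) = -308*(-25) = 7700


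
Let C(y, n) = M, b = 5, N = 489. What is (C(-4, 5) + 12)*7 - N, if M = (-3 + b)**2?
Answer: -377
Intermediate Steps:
M = 4 (M = (-3 + 5)**2 = 2**2 = 4)
C(y, n) = 4
(C(-4, 5) + 12)*7 - N = (4 + 12)*7 - 1*489 = 16*7 - 489 = 112 - 489 = -377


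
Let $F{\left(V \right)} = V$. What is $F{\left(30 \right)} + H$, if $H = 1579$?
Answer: $1609$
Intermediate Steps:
$F{\left(30 \right)} + H = 30 + 1579 = 1609$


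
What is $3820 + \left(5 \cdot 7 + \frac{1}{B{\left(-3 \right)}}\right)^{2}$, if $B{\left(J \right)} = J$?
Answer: $\frac{45196}{9} \approx 5021.8$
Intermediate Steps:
$3820 + \left(5 \cdot 7 + \frac{1}{B{\left(-3 \right)}}\right)^{2} = 3820 + \left(5 \cdot 7 + \frac{1}{-3}\right)^{2} = 3820 + \left(35 - \frac{1}{3}\right)^{2} = 3820 + \left(\frac{104}{3}\right)^{2} = 3820 + \frac{10816}{9} = \frac{45196}{9}$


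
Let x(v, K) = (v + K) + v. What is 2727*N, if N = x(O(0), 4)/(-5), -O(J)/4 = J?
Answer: -10908/5 ≈ -2181.6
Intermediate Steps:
O(J) = -4*J
x(v, K) = K + 2*v (x(v, K) = (K + v) + v = K + 2*v)
N = -4/5 (N = (4 + 2*(-4*0))/(-5) = (4 + 2*0)*(-1/5) = (4 + 0)*(-1/5) = 4*(-1/5) = -4/5 ≈ -0.80000)
2727*N = 2727*(-4/5) = -10908/5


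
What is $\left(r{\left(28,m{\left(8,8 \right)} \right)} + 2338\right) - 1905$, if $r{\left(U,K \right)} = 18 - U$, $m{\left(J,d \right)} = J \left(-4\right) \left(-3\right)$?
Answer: $423$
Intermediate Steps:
$m{\left(J,d \right)} = 12 J$ ($m{\left(J,d \right)} = - 4 J \left(-3\right) = 12 J$)
$\left(r{\left(28,m{\left(8,8 \right)} \right)} + 2338\right) - 1905 = \left(\left(18 - 28\right) + 2338\right) - 1905 = \left(-10 + 2338\right) - 1905 = 2328 - 1905 = 423$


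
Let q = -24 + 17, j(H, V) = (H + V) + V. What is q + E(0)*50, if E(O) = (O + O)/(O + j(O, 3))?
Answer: -7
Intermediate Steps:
j(H, V) = H + 2*V
q = -7
E(O) = 2*O/(6 + 2*O) (E(O) = (O + O)/(O + (O + 2*3)) = (2*O)/(O + (O + 6)) = (2*O)/(O + (6 + O)) = (2*O)/(6 + 2*O) = 2*O/(6 + 2*O))
q + E(0)*50 = -7 + (0/(3 + 0))*50 = -7 + (0/3)*50 = -7 + (0*(⅓))*50 = -7 + 0*50 = -7 + 0 = -7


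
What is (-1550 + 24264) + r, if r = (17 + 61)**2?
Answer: 28798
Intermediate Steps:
r = 6084 (r = 78**2 = 6084)
(-1550 + 24264) + r = (-1550 + 24264) + 6084 = 22714 + 6084 = 28798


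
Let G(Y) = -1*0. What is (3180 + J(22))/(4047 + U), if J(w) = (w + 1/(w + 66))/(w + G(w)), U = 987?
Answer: 6158417/9745824 ≈ 0.63190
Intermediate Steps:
G(Y) = 0
J(w) = (w + 1/(66 + w))/w (J(w) = (w + 1/(w + 66))/(w + 0) = (w + 1/(66 + w))/w)
(3180 + J(22))/(4047 + U) = (3180 + (1 + 22² + 66*22)/(22*(66 + 22)))/(4047 + 987) = (3180 + (1/22)*(1 + 484 + 1452)/88)/5034 = (3180 + (1/22)*(1/88)*1937)*(1/5034) = (3180 + 1937/1936)*(1/5034) = (6158417/1936)*(1/5034) = 6158417/9745824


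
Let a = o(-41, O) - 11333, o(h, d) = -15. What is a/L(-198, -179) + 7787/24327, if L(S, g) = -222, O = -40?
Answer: 46298585/900099 ≈ 51.437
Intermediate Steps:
a = -11348 (a = -15 - 11333 = -11348)
a/L(-198, -179) + 7787/24327 = -11348/(-222) + 7787/24327 = -11348*(-1/222) + 7787*(1/24327) = 5674/111 + 7787/24327 = 46298585/900099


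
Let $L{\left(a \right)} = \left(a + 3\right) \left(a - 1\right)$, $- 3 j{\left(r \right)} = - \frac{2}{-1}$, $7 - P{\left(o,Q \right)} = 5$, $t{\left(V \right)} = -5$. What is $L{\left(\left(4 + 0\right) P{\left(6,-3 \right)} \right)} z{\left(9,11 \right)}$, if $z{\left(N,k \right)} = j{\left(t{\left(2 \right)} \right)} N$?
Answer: $-462$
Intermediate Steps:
$P{\left(o,Q \right)} = 2$ ($P{\left(o,Q \right)} = 7 - 5 = 2$)
$j{\left(r \right)} = - \frac{2}{3}$ ($j{\left(r \right)} = - \frac{\left(-2\right) \frac{1}{-1}}{3} = - \frac{\left(-2\right) \left(-1\right)}{3} = \left(- \frac{1}{3}\right) 2 = - \frac{2}{3}$)
$z{\left(N,k \right)} = - \frac{2 N}{3}$
$L{\left(a \right)} = \left(-1 + a\right) \left(3 + a\right)$ ($L{\left(a \right)} = \left(3 + a\right) \left(-1 + a\right) = \left(-1 + a\right) \left(3 + a\right)$)
$L{\left(\left(4 + 0\right) P{\left(6,-3 \right)} \right)} z{\left(9,11 \right)} = \left(-3 + \left(\left(4 + 0\right) 2\right)^{2} + 2 \left(4 + 0\right) 2\right) \left(\left(- \frac{2}{3}\right) 9\right) = \left(-3 + \left(4 \cdot 2\right)^{2} + 2 \cdot 4 \cdot 2\right) \left(-6\right) = \left(-3 + 8^{2} + 2 \cdot 8\right) \left(-6\right) = \left(-3 + 64 + 16\right) \left(-6\right) = 77 \left(-6\right) = -462$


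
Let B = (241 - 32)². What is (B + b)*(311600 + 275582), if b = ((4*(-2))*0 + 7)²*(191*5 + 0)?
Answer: 53125878632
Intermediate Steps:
B = 43681 (B = 209² = 43681)
b = 46795 (b = (-8*0 + 7)²*(955 + 0) = (0 + 7)²*955 = 7²*955 = 49*955 = 46795)
(B + b)*(311600 + 275582) = (43681 + 46795)*(311600 + 275582) = 90476*587182 = 53125878632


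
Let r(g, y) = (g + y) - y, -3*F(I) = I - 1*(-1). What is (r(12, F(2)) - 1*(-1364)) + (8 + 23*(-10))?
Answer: 1154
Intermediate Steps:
F(I) = -⅓ - I/3 (F(I) = -(I - 1*(-1))/3 = -(I + 1)/3 = -(1 + I)/3 = -⅓ - I/3)
r(g, y) = g
(r(12, F(2)) - 1*(-1364)) + (8 + 23*(-10)) = (12 - 1*(-1364)) + (8 + 23*(-10)) = (12 + 1364) + (8 - 230) = 1376 - 222 = 1154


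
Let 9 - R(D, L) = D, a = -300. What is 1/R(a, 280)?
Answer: 1/309 ≈ 0.0032362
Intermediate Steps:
R(D, L) = 9 - D
1/R(a, 280) = 1/(9 - 1*(-300)) = 1/(9 + 300) = 1/309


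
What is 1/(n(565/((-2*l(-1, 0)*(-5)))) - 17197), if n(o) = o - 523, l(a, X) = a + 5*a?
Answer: -12/212753 ≈ -5.6403e-5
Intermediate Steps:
l(a, X) = 6*a
n(o) = -523 + o
1/(n(565/((-2*l(-1, 0)*(-5)))) - 17197) = 1/((-523 + 565/((-12*(-1)*(-5)))) - 17197) = 1/((-523 + 565/((-2*(-6)*(-5)))) - 17197) = 1/((-523 + 565/((12*(-5)))) - 17197) = 1/((-523 + 565/(-60)) - 17197) = 1/((-523 + 565*(-1/60)) - 17197) = 1/((-523 - 113/12) - 17197) = 1/(-6389/12 - 17197) = 1/(-212753/12) = -12/212753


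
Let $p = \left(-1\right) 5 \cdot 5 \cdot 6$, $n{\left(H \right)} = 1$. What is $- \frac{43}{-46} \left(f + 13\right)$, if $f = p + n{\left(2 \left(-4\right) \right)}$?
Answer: $- \frac{2924}{23} \approx -127.13$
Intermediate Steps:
$p = -150$ ($p = \left(-5\right) 5 \cdot 6 = \left(-25\right) 6 = -150$)
$f = -149$ ($f = -150 + 1 = -149$)
$- \frac{43}{-46} \left(f + 13\right) = - \frac{43}{-46} \left(-149 + 13\right) = \left(-43\right) \left(- \frac{1}{46}\right) \left(-136\right) = \frac{43}{46} \left(-136\right) = - \frac{2924}{23}$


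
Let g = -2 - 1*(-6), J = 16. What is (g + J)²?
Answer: 400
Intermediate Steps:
g = 4 (g = -2 + 6 = 4)
(g + J)² = (4 + 16)² = 20² = 400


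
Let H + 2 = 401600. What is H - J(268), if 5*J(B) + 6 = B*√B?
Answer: 2007996/5 - 536*√67/5 ≈ 4.0072e+5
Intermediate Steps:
H = 401598 (H = -2 + 401600 = 401598)
J(B) = -6/5 + B^(3/2)/5 (J(B) = -6/5 + (B*√B)/5 = -6/5 + B^(3/2)/5)
H - J(268) = 401598 - (-6/5 + 268^(3/2)/5) = 401598 - (-6/5 + (536*√67)/5) = 401598 - (-6/5 + 536*√67/5) = 401598 + (6/5 - 536*√67/5) = 2007996/5 - 536*√67/5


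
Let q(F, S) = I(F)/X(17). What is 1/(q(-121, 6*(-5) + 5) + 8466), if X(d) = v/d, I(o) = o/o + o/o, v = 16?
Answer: 8/67745 ≈ 0.00011809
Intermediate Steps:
I(o) = 2 (I(o) = 1 + 1 = 2)
X(d) = 16/d
q(F, S) = 17/8 (q(F, S) = 2/((16/17)) = 2/((16*(1/17))) = 2/(16/17) = 2*(17/16) = 17/8)
1/(q(-121, 6*(-5) + 5) + 8466) = 1/(17/8 + 8466) = 1/(67745/8) = 8/67745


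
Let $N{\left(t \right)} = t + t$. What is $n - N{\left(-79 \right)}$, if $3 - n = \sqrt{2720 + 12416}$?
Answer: $161 - 4 \sqrt{946} \approx 37.972$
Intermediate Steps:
$N{\left(t \right)} = 2 t$
$n = 3 - 4 \sqrt{946}$ ($n = 3 - \sqrt{2720 + 12416} = 3 - \sqrt{15136} = 3 - 4 \sqrt{946} \approx -120.03$)
$n - N{\left(-79 \right)} = \left(3 - 4 \sqrt{946}\right) - 2 \left(-79\right) = \left(3 - 4 \sqrt{946}\right) - -158 = \left(3 - 4 \sqrt{946}\right) + 158 = 161 - 4 \sqrt{946}$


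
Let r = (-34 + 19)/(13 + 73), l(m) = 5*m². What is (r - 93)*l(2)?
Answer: -80130/43 ≈ -1863.5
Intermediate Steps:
r = -15/86 ≈ -0.17442
(r - 93)*l(2) = (-15/86 - 93)*(5*2²) = -40065*4/86 = -8013/86*20 = -80130/43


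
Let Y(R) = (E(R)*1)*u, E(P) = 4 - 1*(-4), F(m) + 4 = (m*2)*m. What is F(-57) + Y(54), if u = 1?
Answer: 6502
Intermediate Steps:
F(m) = -4 + 2*m² (F(m) = -4 + (m*2)*m = -4 + (2*m)*m = -4 + 2*m²)
E(P) = 8 (E(P) = 4 + 4 = 8)
Y(R) = 8 (Y(R) = (8*1)*1 = 8*1 = 8)
F(-57) + Y(54) = (-4 + 2*(-57)²) + 8 = (-4 + 2*3249) + 8 = (-4 + 6498) + 8 = 6494 + 8 = 6502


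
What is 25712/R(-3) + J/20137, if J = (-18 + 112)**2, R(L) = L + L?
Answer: -258854764/60411 ≈ -4284.9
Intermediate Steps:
R(L) = 2*L
J = 8836 (J = 94**2 = 8836)
25712/R(-3) + J/20137 = 25712/((2*(-3))) + 8836/20137 = 25712/(-6) + 8836*(1/20137) = 25712*(-1/6) + 8836/20137 = -12856/3 + 8836/20137 = -258854764/60411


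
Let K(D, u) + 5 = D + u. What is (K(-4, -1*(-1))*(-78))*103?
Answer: 64272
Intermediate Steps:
K(D, u) = -5 + D + u (K(D, u) = -5 + (D + u) = -5 + D + u)
(K(-4, -1*(-1))*(-78))*103 = ((-5 - 4 - 1*(-1))*(-78))*103 = ((-5 - 4 + 1)*(-78))*103 = -8*(-78)*103 = 624*103 = 64272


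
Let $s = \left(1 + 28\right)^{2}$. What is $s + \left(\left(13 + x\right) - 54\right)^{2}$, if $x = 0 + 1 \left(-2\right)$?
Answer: $2690$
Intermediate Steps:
$x = -2$ ($x = 0 - 2 = -2$)
$s = 841$ ($s = 29^{2} = 841$)
$s + \left(\left(13 + x\right) - 54\right)^{2} = 841 + \left(\left(13 - 2\right) - 54\right)^{2} = 841 + \left(11 - 54\right)^{2} = 841 + \left(-43\right)^{2} = 841 + 1849 = 2690$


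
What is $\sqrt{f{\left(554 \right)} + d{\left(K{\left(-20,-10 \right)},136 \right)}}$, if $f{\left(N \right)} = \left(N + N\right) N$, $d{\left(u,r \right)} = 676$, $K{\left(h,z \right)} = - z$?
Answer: $2 \sqrt{153627} \approx 783.91$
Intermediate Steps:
$f{\left(N \right)} = 2 N^{2}$ ($f{\left(N \right)} = 2 N N = 2 N^{2}$)
$\sqrt{f{\left(554 \right)} + d{\left(K{\left(-20,-10 \right)},136 \right)}} = \sqrt{2 \cdot 554^{2} + 676} = \sqrt{2 \cdot 306916 + 676} = \sqrt{613832 + 676} = \sqrt{614508} = 2 \sqrt{153627}$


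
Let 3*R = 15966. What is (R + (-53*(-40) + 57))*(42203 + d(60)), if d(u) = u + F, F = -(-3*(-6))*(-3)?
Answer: 317335183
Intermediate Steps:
R = 5322 (R = (⅓)*15966 = 5322)
F = 54 (F = -18*(-3) = -1*(-54) = 54)
d(u) = 54 + u (d(u) = u + 54 = 54 + u)
(R + (-53*(-40) + 57))*(42203 + d(60)) = (5322 + (-53*(-40) + 57))*(42203 + (54 + 60)) = (5322 + (2120 + 57))*(42203 + 114) = (5322 + 2177)*42317 = 7499*42317 = 317335183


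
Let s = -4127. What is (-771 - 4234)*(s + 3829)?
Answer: 1491490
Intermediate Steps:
(-771 - 4234)*(s + 3829) = (-771 - 4234)*(-4127 + 3829) = -5005*(-298) = 1491490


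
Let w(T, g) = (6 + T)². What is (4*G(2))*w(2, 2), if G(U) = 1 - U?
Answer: -256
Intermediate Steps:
(4*G(2))*w(2, 2) = (4*(1 - 1*2))*(6 + 2)² = (4*(1 - 2))*8² = (4*(-1))*64 = -4*64 = -256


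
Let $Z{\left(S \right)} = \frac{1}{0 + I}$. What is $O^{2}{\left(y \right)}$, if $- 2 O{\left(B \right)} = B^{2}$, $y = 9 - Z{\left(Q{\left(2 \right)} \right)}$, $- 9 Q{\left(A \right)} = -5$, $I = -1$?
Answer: $2500$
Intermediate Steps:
$Q{\left(A \right)} = \frac{5}{9}$ ($Q{\left(A \right)} = \left(- \frac{1}{9}\right) \left(-5\right) = \frac{5}{9}$)
$Z{\left(S \right)} = -1$ ($Z{\left(S \right)} = \frac{1}{0 - 1} = \frac{1}{-1} = -1$)
$y = 10$ ($y = 9 - -1 = 9 + 1 = 10$)
$O{\left(B \right)} = - \frac{B^{2}}{2}$
$O^{2}{\left(y \right)} = \left(- \frac{10^{2}}{2}\right)^{2} = \left(\left(- \frac{1}{2}\right) 100\right)^{2} = \left(-50\right)^{2} = 2500$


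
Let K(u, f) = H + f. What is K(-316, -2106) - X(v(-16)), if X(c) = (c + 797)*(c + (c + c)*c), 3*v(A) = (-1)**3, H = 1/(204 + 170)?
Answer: -20372501/10098 ≈ -2017.5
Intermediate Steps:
H = 1/374 ≈ 0.0026738
v(A) = -1/3 (v(A) = (1/3)*(-1)**3 = (1/3)*(-1) = -1/3)
K(u, f) = 1/374 + f
X(c) = (797 + c)*(c + 2*c**2) (X(c) = (797 + c)*(c + (2*c)*c) = (797 + c)*(c + 2*c**2))
K(-316, -2106) - X(v(-16)) = (1/374 - 2106) - (-1)*(797 + 2*(-1/3)**2 + 1595*(-1/3))/3 = -787643/374 - (-1)*(797 + 2*(1/9) - 1595/3)/3 = -787643/374 - (-1)*(797 + 2/9 - 1595/3)/3 = -787643/374 - (-1)*2390/(3*9) = -787643/374 - 1*(-2390/27) = -787643/374 + 2390/27 = -20372501/10098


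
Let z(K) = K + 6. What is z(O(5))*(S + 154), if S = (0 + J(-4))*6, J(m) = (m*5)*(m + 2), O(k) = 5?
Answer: 4334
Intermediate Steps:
z(K) = 6 + K
J(m) = 5*m*(2 + m) (J(m) = (5*m)*(2 + m) = 5*m*(2 + m))
S = 240 (S = (0 + 5*(-4)*(2 - 4))*6 = (0 + 5*(-4)*(-2))*6 = (0 + 40)*6 = 40*6 = 240)
z(O(5))*(S + 154) = (6 + 5)*(240 + 154) = 11*394 = 4334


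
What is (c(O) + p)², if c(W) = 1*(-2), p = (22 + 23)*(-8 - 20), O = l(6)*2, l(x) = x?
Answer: 1592644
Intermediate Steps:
O = 12 (O = 6*2 = 12)
p = -1260 (p = 45*(-28) = -1260)
c(W) = -2
(c(O) + p)² = (-2 - 1260)² = (-1262)² = 1592644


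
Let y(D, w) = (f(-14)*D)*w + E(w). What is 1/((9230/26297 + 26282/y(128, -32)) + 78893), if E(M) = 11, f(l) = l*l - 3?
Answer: 1222836797/96473651974789 ≈ 1.2675e-5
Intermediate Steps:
f(l) = -3 + l**2 (f(l) = l**2 - 3 = -3 + l**2)
y(D, w) = 11 + 193*D*w (y(D, w) = ((-3 + (-14)**2)*D)*w + 11 = ((-3 + 196)*D)*w + 11 = (193*D)*w + 11 = 193*D*w + 11 = 11 + 193*D*w)
1/((9230/26297 + 26282/y(128, -32)) + 78893) = 1/((9230/26297 + 26282/(11 + 193*128*(-32))) + 78893) = 1/((9230*(1/26297) + 26282/(11 - 790528)) + 78893) = 1/((9230/26297 + 26282/(-790517)) + 78893) = 1/((9230/26297 + 26282*(-1/790517)) + 78893) = 1/((9230/26297 - 1546/46501) + 78893) = 1/(388549068/1222836797 + 78893) = 1/(96473651974789/1222836797) = 1222836797/96473651974789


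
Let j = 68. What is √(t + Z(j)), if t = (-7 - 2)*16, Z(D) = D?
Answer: 2*I*√19 ≈ 8.7178*I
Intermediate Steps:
t = -144 (t = -9*16 = -144)
√(t + Z(j)) = √(-144 + 68) = √(-76) = 2*I*√19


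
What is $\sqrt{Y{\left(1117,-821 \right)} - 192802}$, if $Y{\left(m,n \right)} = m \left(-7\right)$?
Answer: $i \sqrt{200621} \approx 447.91 i$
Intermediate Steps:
$Y{\left(m,n \right)} = - 7 m$
$\sqrt{Y{\left(1117,-821 \right)} - 192802} = \sqrt{\left(-7\right) 1117 - 192802} = \sqrt{-7819 - 192802} = \sqrt{-200621} = i \sqrt{200621}$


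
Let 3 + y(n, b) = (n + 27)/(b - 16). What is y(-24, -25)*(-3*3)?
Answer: 1134/41 ≈ 27.659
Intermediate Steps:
y(n, b) = -3 + (27 + n)/(-16 + b) (y(n, b) = -3 + (n + 27)/(b - 16) = -3 + (27 + n)/(-16 + b))
y(-24, -25)*(-3*3) = ((75 - 24 - 3*(-25))/(-16 - 25))*(-3*3) = ((75 - 24 + 75)/(-41))*(-9) = -1/41*126*(-9) = -126/41*(-9) = 1134/41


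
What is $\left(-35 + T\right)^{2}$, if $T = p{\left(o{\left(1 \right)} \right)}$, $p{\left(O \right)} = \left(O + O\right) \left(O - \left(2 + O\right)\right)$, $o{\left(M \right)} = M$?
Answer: $1521$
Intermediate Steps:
$p{\left(O \right)} = - 4 O$ ($p{\left(O \right)} = 2 O \left(-2\right) = - 4 O$)
$T = -4$ ($T = \left(-4\right) 1 = -4$)
$\left(-35 + T\right)^{2} = \left(-35 - 4\right)^{2} = \left(-39\right)^{2} = 1521$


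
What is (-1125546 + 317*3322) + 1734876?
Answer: 1662404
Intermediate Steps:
(-1125546 + 317*3322) + 1734876 = (-1125546 + 1053074) + 1734876 = -72472 + 1734876 = 1662404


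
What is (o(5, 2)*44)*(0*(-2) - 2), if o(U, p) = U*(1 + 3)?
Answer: -1760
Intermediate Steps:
o(U, p) = 4*U (o(U, p) = U*4 = 4*U)
(o(5, 2)*44)*(0*(-2) - 2) = ((4*5)*44)*(0*(-2) - 2) = (20*44)*(0 - 2) = 880*(-2) = -1760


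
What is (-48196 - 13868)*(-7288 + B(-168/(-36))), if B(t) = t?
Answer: 452032800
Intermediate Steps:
(-48196 - 13868)*(-7288 + B(-168/(-36))) = (-48196 - 13868)*(-7288 - 168/(-36)) = -62064*(-7288 - 168*(-1/36)) = -62064*(-7288 + 14/3) = -62064*(-21850/3) = 452032800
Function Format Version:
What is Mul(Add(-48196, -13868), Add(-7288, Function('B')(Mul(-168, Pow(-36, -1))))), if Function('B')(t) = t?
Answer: 452032800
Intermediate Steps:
Mul(Add(-48196, -13868), Add(-7288, Function('B')(Mul(-168, Pow(-36, -1))))) = Mul(Add(-48196, -13868), Add(-7288, Mul(-168, Pow(-36, -1)))) = Mul(-62064, Add(-7288, Mul(-168, Rational(-1, 36)))) = Mul(-62064, Add(-7288, Rational(14, 3))) = Mul(-62064, Rational(-21850, 3)) = 452032800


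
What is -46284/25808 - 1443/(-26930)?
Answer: -151148397/86876180 ≈ -1.7398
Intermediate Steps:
-46284/25808 - 1443/(-26930) = -46284*1/25808 - 1443*(-1/26930) = -11571/6452 + 1443/26930 = -151148397/86876180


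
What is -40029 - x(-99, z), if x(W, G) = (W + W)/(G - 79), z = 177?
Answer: -1961322/49 ≈ -40027.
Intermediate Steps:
x(W, G) = 2*W/(-79 + G) (x(W, G) = (2*W)/(-79 + G) = 2*W/(-79 + G))
-40029 - x(-99, z) = -40029 - 2*(-99)/(-79 + 177) = -40029 - 2*(-99)/98 = -40029 - 1*(-99/49) = -40029 + 99/49 = -1961322/49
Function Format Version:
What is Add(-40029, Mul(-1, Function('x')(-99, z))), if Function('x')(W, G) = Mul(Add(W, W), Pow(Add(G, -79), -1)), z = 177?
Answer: Rational(-1961322, 49) ≈ -40027.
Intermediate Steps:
Function('x')(W, G) = Mul(2, W, Pow(Add(-79, G), -1)) (Function('x')(W, G) = Mul(Mul(2, W), Pow(Add(-79, G), -1)) = Mul(2, W, Pow(Add(-79, G), -1)))
Add(-40029, Mul(-1, Function('x')(-99, z))) = Add(-40029, Mul(-1, Mul(2, -99, Pow(Add(-79, 177), -1)))) = Add(-40029, Mul(-1, Mul(2, -99, Pow(98, -1)))) = Add(-40029, Mul(-1, Mul(2, -99, Rational(1, 98)))) = Add(-40029, Mul(-1, Rational(-99, 49))) = Add(-40029, Rational(99, 49)) = Rational(-1961322, 49)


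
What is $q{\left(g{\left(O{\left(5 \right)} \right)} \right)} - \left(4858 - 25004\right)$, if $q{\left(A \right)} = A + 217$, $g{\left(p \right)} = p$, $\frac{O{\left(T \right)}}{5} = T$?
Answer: $20388$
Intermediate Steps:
$O{\left(T \right)} = 5 T$
$q{\left(A \right)} = 217 + A$
$q{\left(g{\left(O{\left(5 \right)} \right)} \right)} - \left(4858 - 25004\right) = \left(217 + 5 \cdot 5\right) - \left(4858 - 25004\right) = \left(217 + 25\right) - -20146 = 242 + 20146 = 20388$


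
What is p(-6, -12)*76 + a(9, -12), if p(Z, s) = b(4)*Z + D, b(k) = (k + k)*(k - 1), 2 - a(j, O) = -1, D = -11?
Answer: -11777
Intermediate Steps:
a(j, O) = 3 (a(j, O) = 2 - 1*(-1) = 2 + 1 = 3)
b(k) = 2*k*(-1 + k) (b(k) = (2*k)*(-1 + k) = 2*k*(-1 + k))
p(Z, s) = -11 + 24*Z (p(Z, s) = (2*4*(-1 + 4))*Z - 11 = (2*4*3)*Z - 11 = 24*Z - 11 = -11 + 24*Z)
p(-6, -12)*76 + a(9, -12) = (-11 + 24*(-6))*76 + 3 = (-11 - 144)*76 + 3 = -155*76 + 3 = -11780 + 3 = -11777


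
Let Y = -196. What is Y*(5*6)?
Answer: -5880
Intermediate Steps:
Y*(5*6) = -980*6 = -196*30 = -5880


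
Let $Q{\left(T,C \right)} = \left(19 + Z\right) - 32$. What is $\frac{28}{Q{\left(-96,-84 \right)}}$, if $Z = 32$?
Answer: $\frac{28}{19} \approx 1.4737$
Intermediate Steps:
$Q{\left(T,C \right)} = 19$ ($Q{\left(T,C \right)} = \left(19 + 32\right) - 32 = 51 - 32 = 19$)
$\frac{28}{Q{\left(-96,-84 \right)}} = \frac{28}{19}$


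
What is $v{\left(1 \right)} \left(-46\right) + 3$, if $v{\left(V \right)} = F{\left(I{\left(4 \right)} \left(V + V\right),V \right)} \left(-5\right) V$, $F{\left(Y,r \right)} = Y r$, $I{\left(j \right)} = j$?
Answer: $1843$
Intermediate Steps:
$v{\left(V \right)} = - 40 V^{3}$ ($v{\left(V \right)} = 4 \left(V + V\right) V \left(-5\right) V = 4 \cdot 2 V V \left(-5\right) V = 8 V V \left(-5\right) V = 8 V^{2} \left(-5\right) V = - 40 V^{2} V = - 40 V^{3}$)
$v{\left(1 \right)} \left(-46\right) + 3 = - 40 \cdot 1^{3} \left(-46\right) + 3 = \left(-40\right) 1 \left(-46\right) + 3 = \left(-40\right) \left(-46\right) + 3 = 1840 + 3 = 1843$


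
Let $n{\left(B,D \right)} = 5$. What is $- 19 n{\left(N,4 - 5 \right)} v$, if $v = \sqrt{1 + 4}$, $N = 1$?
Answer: $- 95 \sqrt{5} \approx -212.43$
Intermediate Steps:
$v = \sqrt{5} \approx 2.2361$
$- 19 n{\left(N,4 - 5 \right)} v = \left(-19\right) 5 \sqrt{5} = - 95 \sqrt{5}$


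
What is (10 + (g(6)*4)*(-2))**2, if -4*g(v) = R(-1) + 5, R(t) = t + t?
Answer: 256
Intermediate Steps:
R(t) = 2*t
g(v) = -3/4 (g(v) = -(2*(-1) + 5)/4 = -(-2 + 5)/4 = -1/4*3 = -3/4)
(10 + (g(6)*4)*(-2))**2 = (10 - 3/4*4*(-2))**2 = (10 - 3*(-2))**2 = (10 + 6)**2 = 16**2 = 256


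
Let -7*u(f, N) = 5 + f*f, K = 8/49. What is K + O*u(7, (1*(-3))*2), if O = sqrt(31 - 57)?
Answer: 8/49 - 54*I*sqrt(26)/7 ≈ 0.16327 - 39.335*I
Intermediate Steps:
K = 8/49 (K = 8*(1/49) = 8/49 ≈ 0.16327)
u(f, N) = -5/7 - f**2/7 (u(f, N) = -(5 + f*f)/7 = -(5 + f**2)/7 = -5/7 - f**2/7)
O = I*sqrt(26) (O = sqrt(-26) = I*sqrt(26) ≈ 5.099*I)
K + O*u(7, (1*(-3))*2) = 8/49 + (I*sqrt(26))*(-5/7 - 1/7*7**2) = 8/49 + (I*sqrt(26))*(-5/7 - 1/7*49) = 8/49 + (I*sqrt(26))*(-5/7 - 7) = 8/49 + (I*sqrt(26))*(-54/7) = 8/49 - 54*I*sqrt(26)/7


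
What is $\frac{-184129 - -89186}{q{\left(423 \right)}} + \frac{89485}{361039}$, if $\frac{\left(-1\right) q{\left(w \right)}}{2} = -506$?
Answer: $- \frac{34187566957}{365371468} \approx -93.569$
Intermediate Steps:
$q{\left(w \right)} = 1012$ ($q{\left(w \right)} = \left(-2\right) \left(-506\right) = 1012$)
$\frac{-184129 - -89186}{q{\left(423 \right)}} + \frac{89485}{361039} = \frac{-184129 - -89186}{1012} + \frac{89485}{361039} = \left(-184129 + 89186\right) \frac{1}{1012} + 89485 \cdot \frac{1}{361039} = \left(-94943\right) \frac{1}{1012} + \frac{89485}{361039} = - \frac{94943}{1012} + \frac{89485}{361039} = - \frac{34187566957}{365371468}$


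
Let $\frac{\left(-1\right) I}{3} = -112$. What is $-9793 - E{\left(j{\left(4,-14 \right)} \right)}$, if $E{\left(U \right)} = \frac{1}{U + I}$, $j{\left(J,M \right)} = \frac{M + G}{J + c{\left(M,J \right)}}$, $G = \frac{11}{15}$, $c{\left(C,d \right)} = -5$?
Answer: $- \frac{51305542}{5239} \approx -9793.0$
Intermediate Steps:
$G = \frac{11}{15}$ ($G = 11 \cdot \frac{1}{15} = \frac{11}{15} \approx 0.73333$)
$I = 336$ ($I = \left(-3\right) \left(-112\right) = 336$)
$j{\left(J,M \right)} = \frac{\frac{11}{15} + M}{-5 + J}$ ($j{\left(J,M \right)} = \frac{M + \frac{11}{15}}{J - 5} = \frac{\frac{11}{15} + M}{-5 + J}$)
$E{\left(U \right)} = \frac{1}{336 + U}$ ($E{\left(U \right)} = \frac{1}{U + 336} = \frac{1}{336 + U}$)
$-9793 - E{\left(j{\left(4,-14 \right)} \right)} = -9793 - \frac{1}{336 + \frac{\frac{11}{15} - 14}{-5 + 4}} = -9793 - \frac{1}{336 + \frac{1}{-1} \left(- \frac{199}{15}\right)} = -9793 - \frac{1}{336 - - \frac{199}{15}} = -9793 - \frac{1}{336 + \frac{199}{15}} = -9793 - \frac{1}{\frac{5239}{15}} = -9793 - \frac{15}{5239} = - \frac{51305542}{5239}$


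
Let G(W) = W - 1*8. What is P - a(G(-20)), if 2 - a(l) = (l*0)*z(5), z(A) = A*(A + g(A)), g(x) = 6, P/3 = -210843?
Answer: -632531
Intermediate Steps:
P = -632529 (P = 3*(-210843) = -632529)
z(A) = A*(6 + A) (z(A) = A*(A + 6) = A*(6 + A))
G(W) = -8 + W (G(W) = W - 8 = -8 + W)
a(l) = 2 (a(l) = 2 - l*0*5*(6 + 5) = 2 - 0*5*11 = 2 - 0*55 = 2 - 1*0 = 2 + 0 = 2)
P - a(G(-20)) = -632529 - 1*2 = -632529 - 2 = -632531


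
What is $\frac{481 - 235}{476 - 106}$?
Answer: $\frac{123}{185} \approx 0.66486$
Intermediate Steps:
$\frac{481 - 235}{476 - 106} = \frac{246}{476 - 106} = \frac{246}{370} = 246 \cdot \frac{1}{370} = \frac{123}{185}$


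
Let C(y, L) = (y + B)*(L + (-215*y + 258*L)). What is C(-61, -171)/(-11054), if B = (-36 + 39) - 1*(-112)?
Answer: 841698/5527 ≈ 152.29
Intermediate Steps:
B = 115 (B = 3 + 112 = 115)
C(y, L) = (115 + y)*(-215*y + 259*L) (C(y, L) = (y + 115)*(L + (-215*y + 258*L)) = (115 + y)*(-215*y + 259*L))
C(-61, -171)/(-11054) = (-24725*(-61) - 215*(-61)**2 + 29785*(-171) + 259*(-171)*(-61))/(-11054) = (1508225 - 215*3721 - 5093235 + 2701629)*(-1/11054) = (1508225 - 800015 - 5093235 + 2701629)*(-1/11054) = -1683396*(-1/11054) = 841698/5527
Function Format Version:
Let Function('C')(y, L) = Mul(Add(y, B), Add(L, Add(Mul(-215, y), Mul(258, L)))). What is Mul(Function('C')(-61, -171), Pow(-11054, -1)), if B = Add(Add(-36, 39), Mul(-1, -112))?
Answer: Rational(841698, 5527) ≈ 152.29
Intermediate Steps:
B = 115 (B = Add(3, 112) = 115)
Function('C')(y, L) = Mul(Add(115, y), Add(Mul(-215, y), Mul(259, L))) (Function('C')(y, L) = Mul(Add(y, 115), Add(L, Add(Mul(-215, y), Mul(258, L)))) = Mul(Add(115, y), Add(Mul(-215, y), Mul(259, L))))
Mul(Function('C')(-61, -171), Pow(-11054, -1)) = Mul(Add(Mul(-24725, -61), Mul(-215, Pow(-61, 2)), Mul(29785, -171), Mul(259, -171, -61)), Pow(-11054, -1)) = Mul(Add(1508225, Mul(-215, 3721), -5093235, 2701629), Rational(-1, 11054)) = Mul(Add(1508225, -800015, -5093235, 2701629), Rational(-1, 11054)) = Mul(-1683396, Rational(-1, 11054)) = Rational(841698, 5527)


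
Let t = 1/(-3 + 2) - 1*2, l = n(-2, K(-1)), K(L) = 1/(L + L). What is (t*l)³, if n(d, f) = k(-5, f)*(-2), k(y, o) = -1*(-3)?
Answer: 5832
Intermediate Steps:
k(y, o) = 3
K(L) = 1/(2*L)
n(d, f) = -6 (n(d, f) = 3*(-2) = -6)
l = -6
t = -3 (t = 1/(-1) - 2 = -1 - 2 = -3)
(t*l)³ = (-3*(-6))³ = 18³ = 5832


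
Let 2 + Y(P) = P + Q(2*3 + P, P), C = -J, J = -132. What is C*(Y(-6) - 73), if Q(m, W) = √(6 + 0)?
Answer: -10692 + 132*√6 ≈ -10369.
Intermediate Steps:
C = 132 (C = -1*(-132) = 132)
Q(m, W) = √6
Y(P) = -2 + P + √6 (Y(P) = -2 + (P + √6) = -2 + P + √6)
C*(Y(-6) - 73) = 132*((-2 - 6 + √6) - 73) = 132*((-8 + √6) - 73) = 132*(-81 + √6) = -10692 + 132*√6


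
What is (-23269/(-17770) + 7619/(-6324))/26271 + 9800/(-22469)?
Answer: -14465984850359153/33167263576105260 ≈ -0.43615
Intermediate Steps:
(-23269/(-17770) + 7619/(-6324))/26271 + 9800/(-22469) = (-23269*(-1/17770) + 7619*(-1/6324))*(1/26271) + 9800*(-1/22469) = (23269/17770 - 7619/6324)*(1/26271) - 9800/22469 = (5881763/56188740)*(1/26271) - 9800/22469 = 5881763/1476134388540 - 9800/22469 = -14465984850359153/33167263576105260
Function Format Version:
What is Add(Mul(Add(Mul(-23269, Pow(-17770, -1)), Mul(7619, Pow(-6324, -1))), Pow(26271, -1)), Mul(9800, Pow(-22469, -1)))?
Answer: Rational(-14465984850359153, 33167263576105260) ≈ -0.43615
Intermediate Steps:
Add(Mul(Add(Mul(-23269, Pow(-17770, -1)), Mul(7619, Pow(-6324, -1))), Pow(26271, -1)), Mul(9800, Pow(-22469, -1))) = Add(Mul(Add(Mul(-23269, Rational(-1, 17770)), Mul(7619, Rational(-1, 6324))), Rational(1, 26271)), Mul(9800, Rational(-1, 22469))) = Add(Mul(Add(Rational(23269, 17770), Rational(-7619, 6324)), Rational(1, 26271)), Rational(-9800, 22469)) = Add(Mul(Rational(5881763, 56188740), Rational(1, 26271)), Rational(-9800, 22469)) = Add(Rational(5881763, 1476134388540), Rational(-9800, 22469)) = Rational(-14465984850359153, 33167263576105260)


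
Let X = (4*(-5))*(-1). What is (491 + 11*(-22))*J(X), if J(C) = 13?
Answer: 3237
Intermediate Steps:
X = 20 (X = -20*(-1) = 20)
(491 + 11*(-22))*J(X) = (491 + 11*(-22))*13 = (491 - 242)*13 = 249*13 = 3237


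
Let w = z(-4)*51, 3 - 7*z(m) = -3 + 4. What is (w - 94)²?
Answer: 309136/49 ≈ 6308.9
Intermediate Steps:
z(m) = 2/7 (z(m) = 3/7 - (-3 + 4)/7 = 3/7 - ⅐*1 = 3/7 - ⅐ = 2/7)
w = 102/7 (w = (2/7)*51 = 102/7 ≈ 14.571)
(w - 94)² = (102/7 - 94)² = (-556/7)² = 309136/49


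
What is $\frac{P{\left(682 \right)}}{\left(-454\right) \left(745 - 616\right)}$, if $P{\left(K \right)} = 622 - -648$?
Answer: $- \frac{635}{29283} \approx -0.021685$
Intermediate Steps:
$P{\left(K \right)} = 1270$ ($P{\left(K \right)} = 622 + 648 = 1270$)
$\frac{P{\left(682 \right)}}{\left(-454\right) \left(745 - 616\right)} = \frac{1270}{\left(-454\right) \left(745 - 616\right)} = \frac{1270}{\left(-454\right) 129} = \frac{1270}{-58566} = 1270 \left(- \frac{1}{58566}\right) = - \frac{635}{29283}$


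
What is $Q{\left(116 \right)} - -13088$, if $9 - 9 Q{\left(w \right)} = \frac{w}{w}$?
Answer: $\frac{117800}{9} \approx 13089.0$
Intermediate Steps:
$Q{\left(w \right)} = \frac{8}{9}$ ($Q{\left(w \right)} = 1 - \frac{w \frac{1}{w}}{9} = 1 - \frac{1}{9} = \frac{8}{9}$)
$Q{\left(116 \right)} - -13088 = \frac{8}{9} - -13088 = \frac{8}{9} + 13088 = \frac{117800}{9}$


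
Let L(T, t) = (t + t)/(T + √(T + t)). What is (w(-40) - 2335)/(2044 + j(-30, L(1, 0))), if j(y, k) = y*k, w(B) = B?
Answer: -2375/2044 ≈ -1.1619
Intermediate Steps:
L(T, t) = 2*t/(T + √(T + t)) (L(T, t) = (2*t)/(T + √(T + t)) = 2*t/(T + √(T + t)))
j(y, k) = k*y
(w(-40) - 2335)/(2044 + j(-30, L(1, 0))) = (-40 - 2335)/(2044 + (2*0/(1 + √(1 + 0)))*(-30)) = -2375/(2044 + (2*0/(1 + √1))*(-30)) = -2375/(2044 + (2*0/(1 + 1))*(-30)) = -2375/(2044 + (2*0/2)*(-30)) = -2375/(2044 + (2*0*(½))*(-30)) = -2375/(2044 + 0*(-30)) = -2375/(2044 + 0) = -2375/2044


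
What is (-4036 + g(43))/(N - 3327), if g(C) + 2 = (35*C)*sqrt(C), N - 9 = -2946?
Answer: 673/1044 - 1505*sqrt(43)/6264 ≈ -0.93087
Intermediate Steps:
N = -2937 (N = 9 - 2946 = -2937)
g(C) = -2 + 35*C**(3/2) (g(C) = -2 + (35*C)*sqrt(C) = -2 + 35*C**(3/2))
(-4036 + g(43))/(N - 3327) = (-4036 + (-2 + 35*43**(3/2)))/(-2937 - 3327) = (-4036 + (-2 + 35*(43*sqrt(43))))/(-6264) = (-4036 + (-2 + 1505*sqrt(43)))*(-1/6264) = (-4038 + 1505*sqrt(43))*(-1/6264) = 673/1044 - 1505*sqrt(43)/6264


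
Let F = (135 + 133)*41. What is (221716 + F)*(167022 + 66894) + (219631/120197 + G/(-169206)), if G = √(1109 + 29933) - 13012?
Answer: 553532555896942298599/10169026791 - √31042/169206 ≈ 5.4433e+10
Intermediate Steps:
F = 10988 (F = 268*41 = 10988)
G = -13012 + √31042 (G = √31042 - 13012 = -13012 + √31042 ≈ -12836.)
(221716 + F)*(167022 + 66894) + (219631/120197 + G/(-169206)) = (221716 + 10988)*(167022 + 66894) + (219631/120197 + (-13012 + √31042)/(-169206)) = 232704*233916 + (219631*(1/120197) + (-13012 + √31042)*(-1/169206)) = 54433188864 + (219631/120197 + (6506/84603 - √31042/169206)) = 54433188864 + (19363443175/10169026791 - √31042/169206) = 553532555896942298599/10169026791 - √31042/169206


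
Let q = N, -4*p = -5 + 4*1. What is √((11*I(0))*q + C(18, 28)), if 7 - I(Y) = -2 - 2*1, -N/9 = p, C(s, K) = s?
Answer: 3*I*√113/2 ≈ 15.945*I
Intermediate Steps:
p = ¼ (p = -(-5 + 4*1)/4 = -(-5 + 4)/4 = -¼*(-1) = ¼ ≈ 0.25000)
N = -9/4 (N = -9*¼ = -9/4 ≈ -2.2500)
q = -9/4 ≈ -2.2500
I(Y) = 11 (I(Y) = 7 - (-2 - 2*1) = 7 - (-2 - 2) = 7 - 1*(-4) = 7 + 4 = 11)
√((11*I(0))*q + C(18, 28)) = √((11*11)*(-9/4) + 18) = √(121*(-9/4) + 18) = √(-1089/4 + 18) = √(-1017/4) = 3*I*√113/2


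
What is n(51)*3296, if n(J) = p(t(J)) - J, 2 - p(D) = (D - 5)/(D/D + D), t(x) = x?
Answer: -2137456/13 ≈ -1.6442e+5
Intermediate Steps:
p(D) = 2 - (-5 + D)/(1 + D) (p(D) = 2 - (D - 5)/(D/D + D) = 2 - (-5 + D)/(1 + D))
n(J) = -J + (7 + J)/(1 + J) (n(J) = (7 + J)/(1 + J) - J = -J + (7 + J)/(1 + J))
n(51)*3296 = ((7 - 1*51²)/(1 + 51))*3296 = ((7 - 1*2601)/52)*3296 = ((7 - 2601)/52)*3296 = ((1/52)*(-2594))*3296 = -1297/26*3296 = -2137456/13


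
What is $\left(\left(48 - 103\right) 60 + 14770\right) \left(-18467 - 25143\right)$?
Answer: $-500206700$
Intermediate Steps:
$\left(\left(48 - 103\right) 60 + 14770\right) \left(-18467 - 25143\right) = \left(\left(-55\right) 60 + 14770\right) \left(-43610\right) = \left(-3300 + 14770\right) \left(-43610\right) = 11470 \left(-43610\right) = -500206700$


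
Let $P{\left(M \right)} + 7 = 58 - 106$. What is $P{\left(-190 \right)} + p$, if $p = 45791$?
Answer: $45736$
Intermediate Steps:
$P{\left(M \right)} = -55$ ($P{\left(M \right)} = -7 + \left(58 - 106\right) = -7 - 48 = -55$)
$P{\left(-190 \right)} + p = -55 + 45791 = 45736$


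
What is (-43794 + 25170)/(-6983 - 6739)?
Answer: 3104/2287 ≈ 1.3572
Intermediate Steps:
(-43794 + 25170)/(-6983 - 6739) = -18624/(-13722) = -18624*(-1/13722) = 3104/2287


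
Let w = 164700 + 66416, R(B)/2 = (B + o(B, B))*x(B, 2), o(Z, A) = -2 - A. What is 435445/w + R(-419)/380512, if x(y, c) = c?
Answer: 1294454679/687050089 ≈ 1.8841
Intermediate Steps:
R(B) = -8 (R(B) = 2*((B + (-2 - B))*2) = 2*(-2*2) = 2*(-4) = -8)
w = 231116
435445/w + R(-419)/380512 = 435445/231116 - 8/380512 = 435445*(1/231116) - 8*1/380512 = 435445/231116 - 1/47564 = 1294454679/687050089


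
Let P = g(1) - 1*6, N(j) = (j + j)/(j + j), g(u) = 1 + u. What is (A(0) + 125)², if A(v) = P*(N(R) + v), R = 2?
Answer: 14641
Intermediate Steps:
N(j) = 1 (N(j) = (2*j)/((2*j)) = (2*j)*(1/(2*j)) = 1)
P = -4 (P = (1 + 1) - 1*6 = 2 - 6 = -4)
A(v) = -4 - 4*v (A(v) = -4*(1 + v) = -4 - 4*v)
(A(0) + 125)² = ((-4 - 4*0) + 125)² = ((-4 + 0) + 125)² = (-4 + 125)² = 121² = 14641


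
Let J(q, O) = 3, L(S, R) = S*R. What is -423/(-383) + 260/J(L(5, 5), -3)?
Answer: 100849/1149 ≈ 87.771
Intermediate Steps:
L(S, R) = R*S
-423/(-383) + 260/J(L(5, 5), -3) = -423/(-383) + 260/3 = -423*(-1/383) + 260*(1/3) = 423/383 + 260/3 = 100849/1149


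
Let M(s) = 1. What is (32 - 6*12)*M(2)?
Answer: -40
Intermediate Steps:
(32 - 6*12)*M(2) = (32 - 6*12)*1 = (32 - 1*72)*1 = (32 - 72)*1 = -40*1 = -40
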